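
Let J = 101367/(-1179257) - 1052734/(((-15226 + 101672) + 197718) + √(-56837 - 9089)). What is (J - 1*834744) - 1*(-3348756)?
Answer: (-842450149755914950*I + 2964666147717*√65926)/(1179257*(√65926 - 284164*I)) ≈ 2.514e+6 + 0.0033474*I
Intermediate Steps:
J = -101367/1179257 - 1052734/(284164 + I*√65926) (J = 101367*(-1/1179257) - 1052734/((86446 + 197718) + √(-65926)) = -101367/1179257 - 1052734/(284164 + I*√65926) ≈ -3.7906 + 0.0033474*I)
(J - 1*834744) - 1*(-3348756) = ((-101367*√65926 + 1270248790826*I)/(1179257*(√65926 - 284164*I)) - 1*834744) - 1*(-3348756) = ((-101367*√65926 + 1270248790826*I)/(1179257*(√65926 - 284164*I)) - 834744) + 3348756 = (-834744 + (-101367*√65926 + 1270248790826*I)/(1179257*(√65926 - 284164*I))) + 3348756 = 2514012 + (-101367*√65926 + 1270248790826*I)/(1179257*(√65926 - 284164*I))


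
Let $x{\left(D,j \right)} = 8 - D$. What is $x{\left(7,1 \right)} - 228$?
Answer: $-227$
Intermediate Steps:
$x{\left(7,1 \right)} - 228 = \left(8 - 7\right) - 228 = 1 - 228 = -227$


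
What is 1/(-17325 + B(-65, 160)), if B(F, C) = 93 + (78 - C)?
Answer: -1/17314 ≈ -5.7757e-5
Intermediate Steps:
B(F, C) = 171 - C
1/(-17325 + B(-65, 160)) = 1/(-17325 + (171 - 1*160)) = 1/(-17325 + (171 - 160)) = 1/(-17325 + 11) = 1/(-17314) = -1/17314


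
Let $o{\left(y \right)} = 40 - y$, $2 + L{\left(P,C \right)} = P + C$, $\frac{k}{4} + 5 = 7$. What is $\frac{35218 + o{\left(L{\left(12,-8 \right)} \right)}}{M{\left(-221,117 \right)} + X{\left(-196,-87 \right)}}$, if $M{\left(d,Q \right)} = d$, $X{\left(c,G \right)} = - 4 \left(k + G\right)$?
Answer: $\frac{35256}{95} \approx 371.12$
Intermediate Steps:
$k = 8$ ($k = -20 + 4 \cdot 7 = -20 + 28 = 8$)
$L{\left(P,C \right)} = -2 + C + P$ ($L{\left(P,C \right)} = -2 + \left(P + C\right) = -2 + \left(C + P\right) = -2 + C + P$)
$X{\left(c,G \right)} = -32 - 4 G$ ($X{\left(c,G \right)} = - 4 \left(8 + G\right) = -32 - 4 G$)
$\frac{35218 + o{\left(L{\left(12,-8 \right)} \right)}}{M{\left(-221,117 \right)} + X{\left(-196,-87 \right)}} = \frac{35218 + \left(40 - \left(-2 - 8 + 12\right)\right)}{-221 - -316} = \frac{35218 + \left(40 - 2\right)}{-221 + \left(-32 + 348\right)} = \frac{35218 + \left(40 - 2\right)}{-221 + 316} = \frac{35218 + 38}{95} = 35256 \cdot \frac{1}{95} = \frac{35256}{95}$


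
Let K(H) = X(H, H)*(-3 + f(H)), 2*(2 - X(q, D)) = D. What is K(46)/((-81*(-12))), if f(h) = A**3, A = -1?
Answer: 7/81 ≈ 0.086420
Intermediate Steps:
X(q, D) = 2 - D/2
f(h) = -1 (f(h) = (-1)**3 = -1)
K(H) = -8 + 2*H (K(H) = (2 - H/2)*(-3 - 1) = (2 - H/2)*(-4) = -8 + 2*H)
K(46)/((-81*(-12))) = (-8 + 2*46)/((-81*(-12))) = (-8 + 92)/972 = 84*(1/972) = 7/81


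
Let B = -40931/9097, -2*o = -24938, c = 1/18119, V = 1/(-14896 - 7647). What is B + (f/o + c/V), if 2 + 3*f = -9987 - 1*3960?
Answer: -92659686161/15149241543 ≈ -6.1165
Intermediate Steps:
V = -1/22543 (V = 1/(-22543) = -1/22543 ≈ -4.4360e-5)
c = 1/18119 ≈ 5.5191e-5
f = -13949/3 (f = -⅔ + (-9987 - 1*3960)/3 = -⅔ + (-9987 - 3960)/3 = -⅔ + (⅓)*(-13947) = -⅔ - 4649 = -13949/3 ≈ -4649.7)
o = 12469 (o = -½*(-24938) = 12469)
B = -3721/827 (B = -40931*1/9097 = -3721/827 ≈ -4.4994)
B + (f/o + c/V) = -3721/827 + (-13949/3/12469 + 1/(18119*(-1/22543))) = -3721/827 + (-13949/3*1/12469 + (1/18119)*(-22543)) = -3721/827 + (-377/1011 - 22543/18119) = -3721/827 - 29621836/18318309 = -92659686161/15149241543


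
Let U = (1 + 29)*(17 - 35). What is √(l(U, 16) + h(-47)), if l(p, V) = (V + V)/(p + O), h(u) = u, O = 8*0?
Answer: I*√95295/45 ≈ 6.86*I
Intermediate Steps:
O = 0
U = -540 (U = 30*(-18) = -540)
l(p, V) = 2*V/p (l(p, V) = (V + V)/(p + 0) = (2*V)/p = 2*V/p)
√(l(U, 16) + h(-47)) = √(2*16/(-540) - 47) = √(2*16*(-1/540) - 47) = √(-8/135 - 47) = √(-6353/135) = I*√95295/45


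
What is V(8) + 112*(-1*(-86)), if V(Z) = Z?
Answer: 9640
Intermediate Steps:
V(8) + 112*(-1*(-86)) = 8 + 112*(-1*(-86)) = 8 + 112*86 = 8 + 9632 = 9640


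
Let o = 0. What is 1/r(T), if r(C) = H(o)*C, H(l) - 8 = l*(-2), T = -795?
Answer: -1/6360 ≈ -0.00015723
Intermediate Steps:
H(l) = 8 - 2*l (H(l) = 8 + l*(-2) = 8 - 2*l)
r(C) = 8*C (r(C) = (8 - 2*0)*C = (8 + 0)*C = 8*C)
1/r(T) = 1/(8*(-795)) = 1/(-6360) = -1/6360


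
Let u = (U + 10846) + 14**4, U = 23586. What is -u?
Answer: -72848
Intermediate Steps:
u = 72848 (u = (23586 + 10846) + 14**4 = 34432 + 38416 = 72848)
-u = -1*72848 = -72848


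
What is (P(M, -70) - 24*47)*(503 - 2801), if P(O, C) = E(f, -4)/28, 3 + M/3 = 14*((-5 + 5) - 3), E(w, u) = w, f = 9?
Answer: 36279675/14 ≈ 2.5914e+6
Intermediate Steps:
M = -135 (M = -9 + 3*(14*((-5 + 5) - 3)) = -9 + 3*(14*(0 - 3)) = -9 + 3*(14*(-3)) = -9 + 3*(-42) = -9 - 126 = -135)
P(O, C) = 9/28
(P(M, -70) - 24*47)*(503 - 2801) = (9/28 - 24*47)*(503 - 2801) = (9/28 - 1128)*(-2298) = -31575/28*(-2298) = 36279675/14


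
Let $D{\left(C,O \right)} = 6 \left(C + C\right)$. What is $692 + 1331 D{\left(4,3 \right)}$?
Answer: $64580$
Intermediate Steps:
$D{\left(C,O \right)} = 12 C$ ($D{\left(C,O \right)} = 6 \cdot 2 C = 12 C$)
$692 + 1331 D{\left(4,3 \right)} = 692 + 1331 \cdot 12 \cdot 4 = 692 + 1331 \cdot 48 = 692 + 63888 = 64580$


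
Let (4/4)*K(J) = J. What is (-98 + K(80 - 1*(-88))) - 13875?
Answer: -13805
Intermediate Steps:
K(J) = J
(-98 + K(80 - 1*(-88))) - 13875 = (-98 + (80 - 1*(-88))) - 13875 = (-98 + (80 + 88)) - 13875 = (-98 + 168) - 13875 = 70 - 13875 = -13805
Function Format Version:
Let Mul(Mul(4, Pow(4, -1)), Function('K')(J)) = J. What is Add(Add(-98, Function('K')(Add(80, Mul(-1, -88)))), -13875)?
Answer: -13805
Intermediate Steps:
Function('K')(J) = J
Add(Add(-98, Function('K')(Add(80, Mul(-1, -88)))), -13875) = Add(Add(-98, Add(80, Mul(-1, -88))), -13875) = Add(Add(-98, Add(80, 88)), -13875) = Add(Add(-98, 168), -13875) = Add(70, -13875) = -13805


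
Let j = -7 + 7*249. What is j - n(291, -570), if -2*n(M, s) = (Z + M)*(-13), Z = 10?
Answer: -441/2 ≈ -220.50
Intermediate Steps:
j = 1736 (j = -7 + 1743 = 1736)
n(M, s) = 65 + 13*M/2 (n(M, s) = -(10 + M)*(-13)/2 = -(-130 - 13*M)/2 = 65 + 13*M/2)
j - n(291, -570) = 1736 - (65 + (13/2)*291) = 1736 - (65 + 3783/2) = 1736 - 1*3913/2 = 1736 - 3913/2 = -441/2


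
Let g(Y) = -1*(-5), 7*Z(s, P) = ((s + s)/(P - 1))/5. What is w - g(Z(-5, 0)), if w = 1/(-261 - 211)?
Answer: -2361/472 ≈ -5.0021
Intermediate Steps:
Z(s, P) = 2*s/(35*(-1 + P)) (Z(s, P) = (((s + s)/(P - 1))/5)/7 = (((2*s)/(-1 + P))*(⅕))/7 = ((2*s/(-1 + P))*(⅕))/7 = (2*s/(5*(-1 + P)))/7 = 2*s/(35*(-1 + P)))
g(Y) = 5
w = -1/472 (w = 1/(-472) = -1/472 ≈ -0.0021186)
w - g(Z(-5, 0)) = -1/472 - 1*5 = -1/472 - 5 = -2361/472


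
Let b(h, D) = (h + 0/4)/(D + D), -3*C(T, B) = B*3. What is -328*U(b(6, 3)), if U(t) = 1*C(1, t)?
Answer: 328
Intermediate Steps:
C(T, B) = -B (C(T, B) = -B*3/3 = -B)
b(h, D) = h/(2*D) (b(h, D) = (h + 0*(1/4))/((2*D)) = (h + 0)*(1/(2*D)) = h*(1/(2*D)) = h/(2*D))
U(t) = -t (U(t) = 1*(-t) = -t)
-328*U(b(6, 3)) = -(-328)*(1/2)*6/3 = -(-328)*(1/2)*6*(1/3) = -(-328) = -328*(-1) = 328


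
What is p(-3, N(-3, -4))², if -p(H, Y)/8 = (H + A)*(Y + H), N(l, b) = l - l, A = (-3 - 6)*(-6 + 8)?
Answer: 254016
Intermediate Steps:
A = -18 (A = -9*2 = -18)
N(l, b) = 0
p(H, Y) = -8*(-18 + H)*(H + Y) (p(H, Y) = -8*(H - 18)*(Y + H) = -8*(-18 + H)*(H + Y))
p(-3, N(-3, -4))² = (-8*(-3)² + 144*(-3) + 144*0 - 8*(-3)*0)² = (-8*9 - 432 + 0 + 0)² = (-72 - 432 + 0 + 0)² = (-504)² = 254016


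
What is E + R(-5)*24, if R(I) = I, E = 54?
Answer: -66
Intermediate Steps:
E + R(-5)*24 = 54 - 5*24 = 54 - 120 = -66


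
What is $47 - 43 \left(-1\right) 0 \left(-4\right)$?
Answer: $47$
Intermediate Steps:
$47 - 43 \left(-1\right) 0 \left(-4\right) = 47 - 43 \cdot 0 \left(-4\right) = 47 - 0 = 47 + 0 = 47$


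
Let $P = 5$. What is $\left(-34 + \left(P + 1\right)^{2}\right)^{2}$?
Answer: $4$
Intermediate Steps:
$\left(-34 + \left(P + 1\right)^{2}\right)^{2} = \left(-34 + \left(5 + 1\right)^{2}\right)^{2} = \left(-34 + 6^{2}\right)^{2} = \left(-34 + 36\right)^{2} = 2^{2} = 4$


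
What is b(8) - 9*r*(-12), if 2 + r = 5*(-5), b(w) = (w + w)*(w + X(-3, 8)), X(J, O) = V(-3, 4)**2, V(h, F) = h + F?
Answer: -2772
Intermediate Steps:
V(h, F) = F + h
X(J, O) = 1 (X(J, O) = (4 - 3)**2 = 1**2 = 1)
b(w) = 2*w*(1 + w) (b(w) = (w + w)*(w + 1) = (2*w)*(1 + w) = 2*w*(1 + w))
r = -27 (r = -2 + 5*(-5) = -2 - 25 = -27)
b(8) - 9*r*(-12) = 2*8*(1 + 8) - 9*(-27)*(-12) = 2*8*9 + 243*(-12) = 144 - 2916 = -2772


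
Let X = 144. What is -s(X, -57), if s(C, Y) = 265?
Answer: -265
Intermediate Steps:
-s(X, -57) = -1*265 = -265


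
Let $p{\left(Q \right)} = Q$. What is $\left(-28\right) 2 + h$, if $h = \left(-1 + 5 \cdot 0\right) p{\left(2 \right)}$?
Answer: $-58$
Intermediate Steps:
$h = -2$ ($h = \left(-1 + 5 \cdot 0\right) 2 = \left(-1 + 0\right) 2 = \left(-1\right) 2 = -2$)
$\left(-28\right) 2 + h = \left(-28\right) 2 - 2 = -56 - 2 = -58$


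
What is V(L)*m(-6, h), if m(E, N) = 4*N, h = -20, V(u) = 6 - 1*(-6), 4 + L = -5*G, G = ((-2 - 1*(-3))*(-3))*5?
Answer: -960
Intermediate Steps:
G = -15 (G = ((-2 + 3)*(-3))*5 = (1*(-3))*5 = -3*5 = -15)
L = 71 (L = -4 - 5*(-15) = -4 + 75 = 71)
V(u) = 12 (V(u) = 6 + 6 = 12)
V(L)*m(-6, h) = 12*(4*(-20)) = 12*(-80) = -960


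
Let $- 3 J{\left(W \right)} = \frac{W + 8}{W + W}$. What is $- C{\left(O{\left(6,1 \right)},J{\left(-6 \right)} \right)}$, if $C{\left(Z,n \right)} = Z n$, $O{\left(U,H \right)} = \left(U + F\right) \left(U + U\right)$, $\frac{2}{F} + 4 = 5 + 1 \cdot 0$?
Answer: $- \frac{16}{3} \approx -5.3333$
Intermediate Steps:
$F = 2$ ($F = \frac{2}{-4 + \left(5 + 1 \cdot 0\right)} = \frac{2}{-4 + \left(5 + 0\right)} = \frac{2}{-4 + 5} = \frac{2}{1} = 2 \cdot 1 = 2$)
$J{\left(W \right)} = - \frac{8 + W}{6 W}$ ($J{\left(W \right)} = - \frac{\left(W + 8\right) \frac{1}{W + W}}{3} = - \frac{\left(8 + W\right) \frac{1}{2 W}}{3} = - \frac{\frac{1}{2} \frac{1}{W} \left(8 + W\right)}{3} = - \frac{8 + W}{6 W}$)
$O{\left(U,H \right)} = 2 U \left(2 + U\right)$ ($O{\left(U,H \right)} = \left(U + 2\right) \left(U + U\right) = \left(2 + U\right) 2 U = 2 U \left(2 + U\right)$)
$- C{\left(O{\left(6,1 \right)},J{\left(-6 \right)} \right)} = - 2 \cdot 6 \left(2 + 6\right) \frac{-8 - -6}{6 \left(-6\right)} = - 2 \cdot 6 \cdot 8 \cdot \frac{1}{6} \left(- \frac{1}{6}\right) \left(-8 + 6\right) = - 96 \cdot \frac{1}{6} \left(- \frac{1}{6}\right) \left(-2\right) = - \frac{96}{18} = \left(-1\right) \frac{16}{3} = - \frac{16}{3}$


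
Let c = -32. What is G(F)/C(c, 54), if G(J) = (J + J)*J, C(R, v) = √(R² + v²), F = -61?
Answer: 3721*√985/985 ≈ 118.56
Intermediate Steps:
G(J) = 2*J² (G(J) = (2*J)*J = 2*J²)
G(F)/C(c, 54) = (2*(-61)²)/(√((-32)² + 54²)) = (2*3721)/(√(1024 + 2916)) = 7442/(√3940) = 7442/((2*√985)) = 7442*(√985/1970) = 3721*√985/985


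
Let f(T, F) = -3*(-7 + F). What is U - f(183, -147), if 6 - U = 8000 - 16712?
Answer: 8256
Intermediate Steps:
U = 8718 (U = 6 - (8000 - 16712) = 6 - 1*(-8712) = 6 + 8712 = 8718)
f(T, F) = 21 - 3*F
U - f(183, -147) = 8718 - (21 - 3*(-147)) = 8718 - (21 + 441) = 8718 - 1*462 = 8718 - 462 = 8256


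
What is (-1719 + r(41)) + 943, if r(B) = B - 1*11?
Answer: -746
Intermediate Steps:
r(B) = -11 + B (r(B) = B - 11 = -11 + B)
(-1719 + r(41)) + 943 = (-1719 + (-11 + 41)) + 943 = (-1719 + 30) + 943 = -1689 + 943 = -746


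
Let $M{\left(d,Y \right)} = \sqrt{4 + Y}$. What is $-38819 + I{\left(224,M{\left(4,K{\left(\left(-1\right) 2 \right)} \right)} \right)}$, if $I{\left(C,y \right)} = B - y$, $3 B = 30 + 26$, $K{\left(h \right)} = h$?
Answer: $- \frac{116401}{3} - \sqrt{2} \approx -38802.0$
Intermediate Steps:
$B = \frac{56}{3}$ ($B = \frac{30 + 26}{3} = \frac{1}{3} \cdot 56 = \frac{56}{3} \approx 18.667$)
$I{\left(C,y \right)} = \frac{56}{3} - y$
$-38819 + I{\left(224,M{\left(4,K{\left(\left(-1\right) 2 \right)} \right)} \right)} = -38819 + \left(\frac{56}{3} - \sqrt{4 - 2}\right) = -38819 + \left(\frac{56}{3} - \sqrt{2}\right) = - \frac{116401}{3} - \sqrt{2}$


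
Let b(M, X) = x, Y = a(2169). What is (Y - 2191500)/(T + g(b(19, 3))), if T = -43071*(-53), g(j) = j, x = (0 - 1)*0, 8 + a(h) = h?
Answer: -2189339/2282763 ≈ -0.95907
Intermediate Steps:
a(h) = -8 + h
Y = 2161 (Y = -8 + 2169 = 2161)
x = 0 (x = -1*0 = 0)
b(M, X) = 0
T = 2282763
(Y - 2191500)/(T + g(b(19, 3))) = (2161 - 2191500)/(2282763 + 0) = -2189339/2282763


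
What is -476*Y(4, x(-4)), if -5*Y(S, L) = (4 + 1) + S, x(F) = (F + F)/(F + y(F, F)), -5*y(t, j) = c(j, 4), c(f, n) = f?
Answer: 4284/5 ≈ 856.80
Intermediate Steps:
y(t, j) = -j/5
x(F) = 5/2 (x(F) = (F + F)/(F - F/5) = (2*F)/((4*F/5)) = (2*F)*(5/(4*F)) = 5/2)
Y(S, L) = -1 - S/5 (Y(S, L) = -((4 + 1) + S)/5 = -(5 + S)/5 = -1 - S/5)
-476*Y(4, x(-4)) = -476*(-1 - ⅕*4) = -476*(-1 - ⅘) = -476*(-9/5) = 4284/5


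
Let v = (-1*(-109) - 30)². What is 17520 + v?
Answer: 23761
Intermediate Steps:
v = 6241 (v = (109 - 30)² = 79² = 6241)
17520 + v = 17520 + 6241 = 23761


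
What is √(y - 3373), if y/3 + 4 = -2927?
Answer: I*√12166 ≈ 110.3*I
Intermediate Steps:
y = -8793 (y = -12 + 3*(-2927) = -12 - 8781 = -8793)
√(y - 3373) = √(-8793 - 3373) = √(-12166) = I*√12166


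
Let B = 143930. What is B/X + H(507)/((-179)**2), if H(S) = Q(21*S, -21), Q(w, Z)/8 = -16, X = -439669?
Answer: -4667938762/14087434429 ≈ -0.33135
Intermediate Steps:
Q(w, Z) = -128 (Q(w, Z) = 8*(-16) = -128)
H(S) = -128
B/X + H(507)/((-179)**2) = 143930/(-439669) - 128/((-179)**2) = 143930*(-1/439669) - 128/32041 = -143930/439669 - 128*1/32041 = -143930/439669 - 128/32041 = -4667938762/14087434429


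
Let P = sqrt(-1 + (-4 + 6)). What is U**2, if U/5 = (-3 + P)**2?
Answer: 400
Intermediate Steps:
P = 1 (P = sqrt(-1 + 2) = sqrt(1) = 1)
U = 20 (U = 5*(-3 + 1)**2 = 5*(-2)**2 = 5*4 = 20)
U**2 = 20**2 = 400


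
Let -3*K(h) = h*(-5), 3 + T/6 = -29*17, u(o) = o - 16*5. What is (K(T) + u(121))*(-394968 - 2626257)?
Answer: 14861405775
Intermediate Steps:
u(o) = -80 + o (u(o) = o - 80 = -80 + o)
T = -2976 (T = -18 + 6*(-29*17) = -18 + 6*(-493) = -18 - 2958 = -2976)
K(h) = 5*h/3 (K(h) = -h*(-5)/3 = -(-5)*h/3 = 5*h/3)
(K(T) + u(121))*(-394968 - 2626257) = ((5/3)*(-2976) + (-80 + 121))*(-394968 - 2626257) = (-4960 + 41)*(-3021225) = -4919*(-3021225) = 14861405775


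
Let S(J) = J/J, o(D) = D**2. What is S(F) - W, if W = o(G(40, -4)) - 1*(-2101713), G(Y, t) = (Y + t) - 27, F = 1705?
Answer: -2101793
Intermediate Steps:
G(Y, t) = -27 + Y + t
S(J) = 1
W = 2101794 (W = (-27 + 40 - 4)**2 - 1*(-2101713) = 9**2 + 2101713 = 81 + 2101713 = 2101794)
S(F) - W = 1 - 1*2101794 = 1 - 2101794 = -2101793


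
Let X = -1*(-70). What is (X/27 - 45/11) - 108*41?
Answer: -1315561/297 ≈ -4429.5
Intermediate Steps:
X = 70
(X/27 - 45/11) - 108*41 = (70/27 - 45/11) - 108*41 = (70*(1/27) - 45*1/11) - 4428 = (70/27 - 45/11) - 4428 = -445/297 - 4428 = -1315561/297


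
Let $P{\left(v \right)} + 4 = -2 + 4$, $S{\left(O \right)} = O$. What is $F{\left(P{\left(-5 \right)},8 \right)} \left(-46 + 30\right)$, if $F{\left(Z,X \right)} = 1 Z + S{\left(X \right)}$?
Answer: $-96$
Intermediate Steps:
$P{\left(v \right)} = -2$ ($P{\left(v \right)} = -4 + \left(-2 + 4\right) = -4 + 2 = -2$)
$F{\left(Z,X \right)} = X + Z$ ($F{\left(Z,X \right)} = 1 Z + X = Z + X = X + Z$)
$F{\left(P{\left(-5 \right)},8 \right)} \left(-46 + 30\right) = \left(8 - 2\right) \left(-46 + 30\right) = 6 \left(-16\right) = -96$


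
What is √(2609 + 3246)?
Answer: √5855 ≈ 76.518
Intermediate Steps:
√(2609 + 3246) = √5855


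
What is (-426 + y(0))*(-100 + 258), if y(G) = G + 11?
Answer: -65570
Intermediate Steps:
y(G) = 11 + G
(-426 + y(0))*(-100 + 258) = (-426 + (11 + 0))*(-100 + 258) = (-426 + 11)*158 = -415*158 = -65570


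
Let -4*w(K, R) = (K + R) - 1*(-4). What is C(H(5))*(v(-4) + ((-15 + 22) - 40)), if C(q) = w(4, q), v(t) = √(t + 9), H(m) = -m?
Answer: 99/4 - 3*√5/4 ≈ 23.073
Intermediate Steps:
v(t) = √(9 + t)
w(K, R) = -1 - K/4 - R/4 (w(K, R) = -((K + R) - 1*(-4))/4 = -((K + R) + 4)/4 = -(4 + K + R)/4 = -1 - K/4 - R/4)
C(q) = -2 - q/4 (C(q) = -1 - ¼*4 - q/4 = -1 - 1 - q/4 = -2 - q/4)
C(H(5))*(v(-4) + ((-15 + 22) - 40)) = (-2 - (-1)*5/4)*(√(9 - 4) + ((-15 + 22) - 40)) = (-2 - ¼*(-5))*(√5 + (7 - 40)) = (-2 + 5/4)*(√5 - 33) = -3*(-33 + √5)/4 = 99/4 - 3*√5/4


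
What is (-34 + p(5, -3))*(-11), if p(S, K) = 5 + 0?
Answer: 319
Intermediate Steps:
p(S, K) = 5
(-34 + p(5, -3))*(-11) = (-34 + 5)*(-11) = -29*(-11) = 319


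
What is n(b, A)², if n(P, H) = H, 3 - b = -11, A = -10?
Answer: 100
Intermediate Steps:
b = 14 (b = 3 - 1*(-11) = 3 + 11 = 14)
n(b, A)² = (-10)² = 100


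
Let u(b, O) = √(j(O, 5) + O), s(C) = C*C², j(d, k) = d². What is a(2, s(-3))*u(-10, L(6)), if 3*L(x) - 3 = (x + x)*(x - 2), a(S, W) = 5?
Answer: 15*√34 ≈ 87.464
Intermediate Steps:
s(C) = C³
L(x) = 1 + 2*x*(-2 + x)/3 (L(x) = 1 + ((x + x)*(x - 2))/3 = 1 + ((2*x)*(-2 + x))/3 = 1 + (2*x*(-2 + x))/3 = 1 + 2*x*(-2 + x)/3)
u(b, O) = √(O + O²) (u(b, O) = √(O² + O) = √(O + O²))
a(2, s(-3))*u(-10, L(6)) = 5*√((1 - 4/3*6 + (⅔)*6²)*(1 + (1 - 4/3*6 + (⅔)*6²))) = 5*√((1 - 8 + (⅔)*36)*(1 + (1 - 8 + (⅔)*36))) = 5*√((1 - 8 + 24)*(1 + (1 - 8 + 24))) = 5*√(17*(1 + 17)) = 5*√(17*18) = 5*√306 = 5*(3*√34) = 15*√34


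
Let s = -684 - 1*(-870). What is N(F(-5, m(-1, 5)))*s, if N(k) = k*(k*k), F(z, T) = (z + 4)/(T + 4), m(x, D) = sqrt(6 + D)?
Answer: -186/(4 + sqrt(11))**3 ≈ -0.47488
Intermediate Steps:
F(z, T) = (4 + z)/(4 + T)
N(k) = k**3 (N(k) = k*k**2 = k**3)
s = 186 (s = -684 + 870 = 186)
N(F(-5, m(-1, 5)))*s = ((4 - 5)/(4 + sqrt(6 + 5)))**3*186 = (-1/(4 + sqrt(11)))**3*186 = -1/(4 + sqrt(11))**3*186 = -186/(4 + sqrt(11))**3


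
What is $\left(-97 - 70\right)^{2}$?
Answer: $27889$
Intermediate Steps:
$\left(-97 - 70\right)^{2} = \left(-167\right)^{2} = 27889$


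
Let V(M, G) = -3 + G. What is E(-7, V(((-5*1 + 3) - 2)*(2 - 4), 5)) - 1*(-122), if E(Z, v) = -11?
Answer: 111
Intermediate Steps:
E(-7, V(((-5*1 + 3) - 2)*(2 - 4), 5)) - 1*(-122) = -11 - 1*(-122) = -11 + 122 = 111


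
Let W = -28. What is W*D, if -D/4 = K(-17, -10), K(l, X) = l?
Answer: -1904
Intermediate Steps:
D = 68 (D = -4*(-17) = 68)
W*D = -28*68 = -1904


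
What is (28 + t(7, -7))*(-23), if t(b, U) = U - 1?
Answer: -460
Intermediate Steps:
t(b, U) = -1 + U
(28 + t(7, -7))*(-23) = (28 + (-1 - 7))*(-23) = (28 - 8)*(-23) = 20*(-23) = -460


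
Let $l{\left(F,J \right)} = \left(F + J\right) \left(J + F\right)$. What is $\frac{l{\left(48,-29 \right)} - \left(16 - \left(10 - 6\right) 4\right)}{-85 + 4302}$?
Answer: $\frac{361}{4217} \approx 0.085606$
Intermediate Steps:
$l{\left(F,J \right)} = \left(F + J\right)^{2}$ ($l{\left(F,J \right)} = \left(F + J\right) \left(F + J\right) = \left(F + J\right)^{2}$)
$\frac{l{\left(48,-29 \right)} - \left(16 - \left(10 - 6\right) 4\right)}{-85 + 4302} = \frac{\left(48 - 29\right)^{2} - \left(16 - \left(10 - 6\right) 4\right)}{-85 + 4302} = \frac{19^{2} + \left(-16 + 4 \cdot 4\right)}{4217} = \left(361 + \left(-16 + 16\right)\right) \frac{1}{4217} = \left(361 + 0\right) \frac{1}{4217} = 361 \cdot \frac{1}{4217} = \frac{361}{4217}$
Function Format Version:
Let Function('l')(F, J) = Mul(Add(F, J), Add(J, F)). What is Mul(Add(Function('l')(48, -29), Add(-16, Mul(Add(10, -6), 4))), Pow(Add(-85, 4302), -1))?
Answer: Rational(361, 4217) ≈ 0.085606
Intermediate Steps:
Function('l')(F, J) = Pow(Add(F, J), 2) (Function('l')(F, J) = Mul(Add(F, J), Add(F, J)) = Pow(Add(F, J), 2))
Mul(Add(Function('l')(48, -29), Add(-16, Mul(Add(10, -6), 4))), Pow(Add(-85, 4302), -1)) = Mul(Add(Pow(Add(48, -29), 2), Add(-16, Mul(Add(10, -6), 4))), Pow(Add(-85, 4302), -1)) = Mul(Add(Pow(19, 2), Add(-16, Mul(4, 4))), Pow(4217, -1)) = Mul(Add(361, Add(-16, 16)), Rational(1, 4217)) = Mul(Add(361, 0), Rational(1, 4217)) = Mul(361, Rational(1, 4217)) = Rational(361, 4217)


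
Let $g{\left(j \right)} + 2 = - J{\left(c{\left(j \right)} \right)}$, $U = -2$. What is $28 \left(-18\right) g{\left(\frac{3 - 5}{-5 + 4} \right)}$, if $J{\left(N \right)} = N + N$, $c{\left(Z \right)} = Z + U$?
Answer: $1008$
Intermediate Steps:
$c{\left(Z \right)} = -2 + Z$ ($c{\left(Z \right)} = Z - 2 = -2 + Z$)
$J{\left(N \right)} = 2 N$
$g{\left(j \right)} = 2 - 2 j$ ($g{\left(j \right)} = -2 - 2 \left(-2 + j\right) = -2 - \left(-4 + 2 j\right) = 2 - 2 j$)
$28 \left(-18\right) g{\left(\frac{3 - 5}{-5 + 4} \right)} = 28 \left(-18\right) \left(2 - 2 \frac{3 - 5}{-5 + 4}\right) = - 504 \left(2 - 2 \left(- \frac{2}{-1}\right)\right) = - 504 \left(2 - 2 \left(\left(-2\right) \left(-1\right)\right)\right) = - 504 \left(2 - 4\right) = \left(-504\right) \left(-2\right) = 1008$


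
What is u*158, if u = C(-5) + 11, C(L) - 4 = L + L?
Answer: 790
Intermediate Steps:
C(L) = 4 + 2*L (C(L) = 4 + (L + L) = 4 + 2*L)
u = 5 (u = (4 + 2*(-5)) + 11 = (4 - 10) + 11 = -6 + 11 = 5)
u*158 = 5*158 = 790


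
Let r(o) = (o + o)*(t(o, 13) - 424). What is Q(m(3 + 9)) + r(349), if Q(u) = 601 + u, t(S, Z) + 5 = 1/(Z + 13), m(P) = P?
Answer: -3884428/13 ≈ -2.9880e+5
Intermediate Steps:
t(S, Z) = -5 + 1/(13 + Z) (t(S, Z) = -5 + 1/(Z + 13) = -5 + 1/(13 + Z))
r(o) = -11153*o/13 (r(o) = (o + o)*((-64 - 5*13)/(13 + 13) - 424) = (2*o)*((-64 - 65)/26 - 424) = (2*o)*((1/26)*(-129) - 424) = (2*o)*(-129/26 - 424) = (2*o)*(-11153/26) = -11153*o/13)
Q(m(3 + 9)) + r(349) = (601 + (3 + 9)) - 11153/13*349 = (601 + 12) - 3892397/13 = 613 - 3892397/13 = -3884428/13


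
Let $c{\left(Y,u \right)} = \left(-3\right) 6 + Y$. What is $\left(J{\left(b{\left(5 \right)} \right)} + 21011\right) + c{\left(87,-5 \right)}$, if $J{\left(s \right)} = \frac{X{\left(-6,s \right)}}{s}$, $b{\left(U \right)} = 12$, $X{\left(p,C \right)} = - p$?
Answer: $\frac{42161}{2} \approx 21081.0$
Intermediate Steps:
$c{\left(Y,u \right)} = -18 + Y$
$J{\left(s \right)} = \frac{6}{s}$ ($J{\left(s \right)} = \frac{\left(-1\right) \left(-6\right)}{s} = \frac{6}{s}$)
$\left(J{\left(b{\left(5 \right)} \right)} + 21011\right) + c{\left(87,-5 \right)} = \left(\frac{6}{12} + 21011\right) + \left(-18 + 87\right) = \left(6 \cdot \frac{1}{12} + 21011\right) + 69 = \left(\frac{1}{2} + 21011\right) + 69 = \frac{42023}{2} + 69 = \frac{42161}{2}$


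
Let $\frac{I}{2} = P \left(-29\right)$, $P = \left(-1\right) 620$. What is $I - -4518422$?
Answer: $4554382$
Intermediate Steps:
$P = -620$
$I = 35960$ ($I = 2 \left(\left(-620\right) \left(-29\right)\right) = 2 \cdot 17980 = 35960$)
$I - -4518422 = 35960 - -4518422 = 35960 + 4518422 = 4554382$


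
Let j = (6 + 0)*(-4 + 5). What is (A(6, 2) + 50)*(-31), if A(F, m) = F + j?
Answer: -1922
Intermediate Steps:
j = 6 (j = 6*1 = 6)
A(F, m) = 6 + F (A(F, m) = F + 6 = 6 + F)
(A(6, 2) + 50)*(-31) = ((6 + 6) + 50)*(-31) = (12 + 50)*(-31) = 62*(-31) = -1922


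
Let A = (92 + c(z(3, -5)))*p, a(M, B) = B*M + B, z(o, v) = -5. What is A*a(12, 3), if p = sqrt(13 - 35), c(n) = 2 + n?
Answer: 3471*I*sqrt(22) ≈ 16280.0*I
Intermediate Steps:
a(M, B) = B + B*M
p = I*sqrt(22) (p = sqrt(-22) = I*sqrt(22) ≈ 4.6904*I)
A = 89*I*sqrt(22) (A = (92 + (2 - 5))*(I*sqrt(22)) = (92 - 3)*(I*sqrt(22)) = 89*(I*sqrt(22)) = 89*I*sqrt(22) ≈ 417.45*I)
A*a(12, 3) = (89*I*sqrt(22))*(3*(1 + 12)) = (89*I*sqrt(22))*(3*13) = (89*I*sqrt(22))*39 = 3471*I*sqrt(22)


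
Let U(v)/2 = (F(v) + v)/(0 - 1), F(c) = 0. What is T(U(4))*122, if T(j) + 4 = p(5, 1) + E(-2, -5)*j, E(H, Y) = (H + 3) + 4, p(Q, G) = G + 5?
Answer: -4636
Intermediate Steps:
p(Q, G) = 5 + G
E(H, Y) = 7 + H (E(H, Y) = (3 + H) + 4 = 7 + H)
U(v) = -2*v (U(v) = 2*((0 + v)/(0 - 1)) = 2*(v/(-1)) = 2*(v*(-1)) = 2*(-v) = -2*v)
T(j) = 2 + 5*j (T(j) = -4 + ((5 + 1) + (7 - 2)*j) = -4 + (6 + 5*j) = 2 + 5*j)
T(U(4))*122 = (2 + 5*(-2*4))*122 = (2 + 5*(-8))*122 = (2 - 40)*122 = -38*122 = -4636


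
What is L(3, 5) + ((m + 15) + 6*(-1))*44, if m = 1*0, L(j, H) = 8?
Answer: 404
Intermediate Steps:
m = 0
L(3, 5) + ((m + 15) + 6*(-1))*44 = 8 + ((0 + 15) + 6*(-1))*44 = 8 + (15 - 6)*44 = 8 + 9*44 = 8 + 396 = 404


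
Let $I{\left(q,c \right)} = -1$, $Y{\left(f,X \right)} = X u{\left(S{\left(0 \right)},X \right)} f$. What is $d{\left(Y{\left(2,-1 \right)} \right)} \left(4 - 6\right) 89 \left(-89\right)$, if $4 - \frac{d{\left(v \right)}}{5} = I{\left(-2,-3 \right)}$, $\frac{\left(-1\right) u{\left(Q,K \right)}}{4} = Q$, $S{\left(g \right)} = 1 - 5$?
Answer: $396050$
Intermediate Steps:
$S{\left(g \right)} = -4$ ($S{\left(g \right)} = 1 - 5 = -4$)
$u{\left(Q,K \right)} = - 4 Q$
$Y{\left(f,X \right)} = 16 X f$ ($Y{\left(f,X \right)} = X \left(\left(-4\right) \left(-4\right)\right) f = X 16 f = 16 X f$)
$d{\left(v \right)} = 25$ ($d{\left(v \right)} = 20 - -5 = 20 + 5 = 25$)
$d{\left(Y{\left(2,-1 \right)} \right)} \left(4 - 6\right) 89 \left(-89\right) = 25 \left(4 - 6\right) 89 \left(-89\right) = 25 \left(-2\right) 89 \left(-89\right) = \left(-50\right) 89 \left(-89\right) = \left(-4450\right) \left(-89\right) = 396050$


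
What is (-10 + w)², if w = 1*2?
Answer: 64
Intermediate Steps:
w = 2
(-10 + w)² = (-10 + 2)² = (-8)² = 64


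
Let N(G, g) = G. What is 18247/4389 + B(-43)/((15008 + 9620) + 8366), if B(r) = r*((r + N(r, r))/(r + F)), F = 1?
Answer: 601655077/144810666 ≈ 4.1548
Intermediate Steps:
B(r) = 2*r**2/(1 + r) (B(r) = r*((r + r)/(r + 1)) = r*((2*r)/(1 + r)) = r*(2*r/(1 + r)) = 2*r**2/(1 + r))
18247/4389 + B(-43)/((15008 + 9620) + 8366) = 18247/4389 + (2*(-43)**2/(1 - 43))/((15008 + 9620) + 8366) = 18247*(1/4389) + (2*1849/(-42))/(24628 + 8366) = 18247/4389 + (2*1849*(-1/42))/32994 = 18247/4389 - 1849/21*1/32994 = 18247/4389 - 1849/692874 = 601655077/144810666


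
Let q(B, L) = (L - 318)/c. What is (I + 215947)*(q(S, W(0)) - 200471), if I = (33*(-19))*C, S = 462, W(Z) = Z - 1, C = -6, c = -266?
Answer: -1673710739229/38 ≈ -4.4045e+10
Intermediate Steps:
W(Z) = -1 + Z
I = 3762 (I = (33*(-19))*(-6) = -627*(-6) = 3762)
q(B, L) = 159/133 - L/266 (q(B, L) = (L - 318)/(-266) = (-318 + L)*(-1/266) = 159/133 - L/266)
(I + 215947)*(q(S, W(0)) - 200471) = (3762 + 215947)*((159/133 - (-1 + 0)/266) - 200471) = 219709*((159/133 - 1/266*(-1)) - 200471) = 219709*((159/133 + 1/266) - 200471) = 219709*(319/266 - 200471) = 219709*(-53324967/266) = -1673710739229/38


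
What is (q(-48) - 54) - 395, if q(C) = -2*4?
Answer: -457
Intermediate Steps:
q(C) = -8
(q(-48) - 54) - 395 = (-8 - 54) - 395 = -62 - 395 = -457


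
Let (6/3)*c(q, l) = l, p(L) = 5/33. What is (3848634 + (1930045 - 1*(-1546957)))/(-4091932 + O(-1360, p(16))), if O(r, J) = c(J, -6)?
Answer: -7325636/4091935 ≈ -1.7903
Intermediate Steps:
p(L) = 5/33 (p(L) = 5*(1/33) = 5/33)
c(q, l) = l/2
O(r, J) = -3 (O(r, J) = (1/2)*(-6) = -3)
(3848634 + (1930045 - 1*(-1546957)))/(-4091932 + O(-1360, p(16))) = (3848634 + (1930045 - 1*(-1546957)))/(-4091932 - 3) = (3848634 + (1930045 + 1546957))/(-4091935) = (3848634 + 3477002)*(-1/4091935) = 7325636*(-1/4091935) = -7325636/4091935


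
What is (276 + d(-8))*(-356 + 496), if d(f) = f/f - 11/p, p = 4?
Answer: 38395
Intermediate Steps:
d(f) = -7/4 (d(f) = f/f - 11/4 = 1 - 11*1/4 = 1 - 11/4 = -7/4)
(276 + d(-8))*(-356 + 496) = (276 - 7/4)*(-356 + 496) = (1097/4)*140 = 38395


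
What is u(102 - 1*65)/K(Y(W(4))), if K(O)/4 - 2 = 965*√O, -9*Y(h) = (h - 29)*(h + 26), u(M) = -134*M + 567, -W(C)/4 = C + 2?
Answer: 39519/197419628 - 12711945*√106/394839256 ≈ -0.33127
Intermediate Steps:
W(C) = -8 - 4*C (W(C) = -4*(C + 2) = -4*(2 + C) = -8 - 4*C)
u(M) = 567 - 134*M
Y(h) = -(-29 + h)*(26 + h)/9 (Y(h) = -(h - 29)*(h + 26)/9 = -(-29 + h)*(26 + h)/9)
K(O) = 8 + 3860*√O (K(O) = 8 + 4*(965*√O) = 8 + 3860*√O)
u(102 - 1*65)/K(Y(W(4))) = (567 - 134*(102 - 1*65))/(8 + 3860*√(754/9 - (-8 - 4*4)²/9 + (-8 - 4*4)/3)) = (567 - 134*(102 - 65))/(8 + 3860*√(754/9 - (-8 - 16)²/9 + (-8 - 16)/3)) = (567 - 134*37)/(8 + 3860*√(754/9 - ⅑*(-24)² + (⅓)*(-24))) = (567 - 4958)/(8 + 3860*√(754/9 - ⅑*576 - 8)) = -4391/(8 + 3860*√(754/9 - 64 - 8)) = -4391/(8 + 3860*√(106/9)) = -4391/(8 + 3860*(√106/3)) = -4391/(8 + 3860*√106/3)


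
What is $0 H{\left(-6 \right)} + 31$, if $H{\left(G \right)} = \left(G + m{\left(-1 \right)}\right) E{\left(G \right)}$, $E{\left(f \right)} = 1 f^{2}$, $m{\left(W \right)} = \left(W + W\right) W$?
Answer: $31$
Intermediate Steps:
$m{\left(W \right)} = 2 W^{2}$ ($m{\left(W \right)} = 2 W W = 2 W^{2}$)
$E{\left(f \right)} = f^{2}$
$H{\left(G \right)} = G^{2} \left(2 + G\right)$ ($H{\left(G \right)} = \left(G + 2 \left(-1\right)^{2}\right) G^{2} = \left(G + 2 \cdot 1\right) G^{2} = \left(G + 2\right) G^{2} = \left(2 + G\right) G^{2} = G^{2} \left(2 + G\right)$)
$0 H{\left(-6 \right)} + 31 = 0 \left(-6\right)^{2} \left(2 - 6\right) + 31 = 0 \cdot 36 \left(-4\right) + 31 = 0 \left(-144\right) + 31 = 0 + 31 = 31$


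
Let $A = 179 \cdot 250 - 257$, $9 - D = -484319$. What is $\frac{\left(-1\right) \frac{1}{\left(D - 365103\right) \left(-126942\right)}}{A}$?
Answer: $\frac{1}{673386425155350} \approx 1.485 \cdot 10^{-15}$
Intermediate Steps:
$D = 484328$ ($D = 9 - -484319 = 9 + 484319 = 484328$)
$A = 44493$ ($A = 44750 - 257 = 44493$)
$\frac{\left(-1\right) \frac{1}{\left(D - 365103\right) \left(-126942\right)}}{A} = \frac{\left(-1\right) \frac{1}{\left(484328 - 365103\right) \left(-126942\right)}}{44493} = - \frac{-1}{119225 \cdot 126942} \cdot \frac{1}{44493} = \left(-1\right) \left(- \frac{1}{15134659950}\right) \frac{1}{44493} = \frac{1}{15134659950} \cdot \frac{1}{44493} = \frac{1}{673386425155350}$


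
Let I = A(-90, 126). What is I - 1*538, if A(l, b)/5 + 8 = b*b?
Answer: 78802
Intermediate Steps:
A(l, b) = -40 + 5*b² (A(l, b) = -40 + 5*(b*b) = -40 + 5*b²)
I = 79340 (I = -40 + 5*126² = -40 + 5*15876 = -40 + 79380 = 79340)
I - 1*538 = 79340 - 1*538 = 79340 - 538 = 78802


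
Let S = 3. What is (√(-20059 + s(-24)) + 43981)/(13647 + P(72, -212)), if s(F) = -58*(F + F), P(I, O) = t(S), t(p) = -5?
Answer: 43981/13642 + 5*I*√691/13642 ≈ 3.2239 + 0.0096345*I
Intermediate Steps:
P(I, O) = -5
s(F) = -116*F
(√(-20059 + s(-24)) + 43981)/(13647 + P(72, -212)) = (√(-20059 - 116*(-24)) + 43981)/(13647 - 5) = (√(-20059 + 2784) + 43981)/13642 = (√(-17275) + 43981)*(1/13642) = (5*I*√691 + 43981)*(1/13642) = (43981 + 5*I*√691)*(1/13642) = 43981/13642 + 5*I*√691/13642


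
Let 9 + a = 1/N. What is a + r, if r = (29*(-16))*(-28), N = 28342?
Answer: 367964187/28342 ≈ 12983.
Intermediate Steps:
r = 12992 (r = -464*(-28) = 12992)
a = -255077/28342 (a = -9 + 1/28342 = -255077/28342 ≈ -9.0000)
a + r = -255077/28342 + 12992 = 367964187/28342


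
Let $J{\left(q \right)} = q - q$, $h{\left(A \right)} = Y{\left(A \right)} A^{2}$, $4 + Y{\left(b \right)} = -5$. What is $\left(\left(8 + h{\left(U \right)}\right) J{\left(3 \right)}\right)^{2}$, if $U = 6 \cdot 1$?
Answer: $0$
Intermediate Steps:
$Y{\left(b \right)} = -9$ ($Y{\left(b \right)} = -4 - 5 = -9$)
$U = 6$
$h{\left(A \right)} = - 9 A^{2}$
$J{\left(q \right)} = 0$
$\left(\left(8 + h{\left(U \right)}\right) J{\left(3 \right)}\right)^{2} = \left(\left(8 - 9 \cdot 6^{2}\right) 0\right)^{2} = \left(\left(8 - 324\right) 0\right)^{2} = \left(\left(-316\right) 0\right)^{2} = 0^{2} = 0$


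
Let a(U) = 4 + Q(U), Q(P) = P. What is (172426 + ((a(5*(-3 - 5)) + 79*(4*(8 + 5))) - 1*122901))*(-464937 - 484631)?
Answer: -50893996096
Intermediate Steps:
a(U) = 4 + U
(172426 + ((a(5*(-3 - 5)) + 79*(4*(8 + 5))) - 1*122901))*(-464937 - 484631) = (172426 + (((4 + 5*(-3 - 5)) + 79*(4*(8 + 5))) - 1*122901))*(-464937 - 484631) = (172426 + (((4 + 5*(-8)) + 79*(4*13)) - 122901))*(-949568) = (172426 + (((4 - 40) + 79*52) - 122901))*(-949568) = (172426 + ((-36 + 4108) - 122901))*(-949568) = (172426 + (4072 - 122901))*(-949568) = (172426 - 118829)*(-949568) = 53597*(-949568) = -50893996096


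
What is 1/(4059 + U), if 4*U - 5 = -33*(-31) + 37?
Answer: 4/17301 ≈ 0.00023120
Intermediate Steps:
U = 1065/4 (U = 5/4 + (-33*(-31) + 37)/4 = 5/4 + (1023 + 37)/4 = 5/4 + (¼)*1060 = 5/4 + 265 = 1065/4 ≈ 266.25)
1/(4059 + U) = 1/(4059 + 1065/4) = 1/(17301/4) = 4/17301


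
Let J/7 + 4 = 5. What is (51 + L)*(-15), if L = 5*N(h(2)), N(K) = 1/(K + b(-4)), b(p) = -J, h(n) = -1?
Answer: -6045/8 ≈ -755.63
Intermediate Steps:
J = 7 (J = -28 + 7*5 = -28 + 35 = 7)
b(p) = -7 (b(p) = -1*7 = -7)
N(K) = 1/(-7 + K) (N(K) = 1/(K - 7) = 1/(-7 + K))
L = -5/8 (L = 5/(-7 - 1) = 5/(-8) = 5*(-1/8) = -5/8 ≈ -0.62500)
(51 + L)*(-15) = (51 - 5/8)*(-15) = (403/8)*(-15) = -6045/8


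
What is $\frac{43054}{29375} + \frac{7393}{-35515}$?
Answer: $\frac{262378687}{208650625} \approx 1.2575$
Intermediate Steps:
$\frac{43054}{29375} + \frac{7393}{-35515} = 43054 \cdot \frac{1}{29375} + 7393 \left(- \frac{1}{35515}\right) = \frac{43054}{29375} - \frac{7393}{35515} = \frac{262378687}{208650625}$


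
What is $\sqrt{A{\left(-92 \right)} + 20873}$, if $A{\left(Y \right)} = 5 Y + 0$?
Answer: $\sqrt{20413} \approx 142.87$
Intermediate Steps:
$A{\left(Y \right)} = 5 Y$
$\sqrt{A{\left(-92 \right)} + 20873} = \sqrt{5 \left(-92\right) + 20873} = \sqrt{-460 + 20873} = \sqrt{20413}$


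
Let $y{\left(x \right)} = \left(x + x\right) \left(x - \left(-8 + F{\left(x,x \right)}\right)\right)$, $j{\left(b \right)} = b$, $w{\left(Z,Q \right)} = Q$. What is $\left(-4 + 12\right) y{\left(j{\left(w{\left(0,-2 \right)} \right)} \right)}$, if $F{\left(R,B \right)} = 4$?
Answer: $-64$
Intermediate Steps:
$y{\left(x \right)} = 2 x \left(4 + x\right)$ ($y{\left(x \right)} = \left(x + x\right) \left(x + \left(8 - 4\right)\right) = 2 x \left(x + \left(8 - 4\right)\right) = 2 x \left(x + 4\right) = 2 x \left(4 + x\right)$)
$\left(-4 + 12\right) y{\left(j{\left(w{\left(0,-2 \right)} \right)} \right)} = \left(-4 + 12\right) 2 \left(-2\right) \left(4 - 2\right) = 8 \cdot 2 \left(-2\right) 2 = 8 \left(-8\right) = -64$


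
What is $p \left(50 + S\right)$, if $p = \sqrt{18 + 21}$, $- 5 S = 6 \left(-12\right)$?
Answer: $\frac{322 \sqrt{39}}{5} \approx 402.18$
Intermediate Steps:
$S = \frac{72}{5}$ ($S = - \frac{6 \left(-12\right)}{5} = \left(- \frac{1}{5}\right) \left(-72\right) = \frac{72}{5} \approx 14.4$)
$p = \sqrt{39} \approx 6.245$
$p \left(50 + S\right) = \sqrt{39} \left(50 + \frac{72}{5}\right) = \sqrt{39} \cdot \frac{322}{5} = \frac{322 \sqrt{39}}{5}$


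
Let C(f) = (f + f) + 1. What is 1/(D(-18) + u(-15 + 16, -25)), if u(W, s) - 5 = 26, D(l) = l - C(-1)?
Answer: 1/14 ≈ 0.071429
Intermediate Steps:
C(f) = 1 + 2*f (C(f) = 2*f + 1 = 1 + 2*f)
D(l) = 1 + l (D(l) = l - (1 + 2*(-1)) = l - (1 - 2) = l - 1*(-1) = l + 1 = 1 + l)
u(W, s) = 31 (u(W, s) = 5 + 26 = 31)
1/(D(-18) + u(-15 + 16, -25)) = 1/((1 - 18) + 31) = 1/(-17 + 31) = 1/14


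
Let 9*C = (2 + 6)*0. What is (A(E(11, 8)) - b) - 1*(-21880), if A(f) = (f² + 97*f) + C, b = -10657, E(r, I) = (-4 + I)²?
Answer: 34345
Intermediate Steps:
C = 0 (C = ((2 + 6)*0)/9 = (8*0)/9 = (⅑)*0 = 0)
A(f) = f² + 97*f (A(f) = (f² + 97*f) + 0 = f² + 97*f)
(A(E(11, 8)) - b) - 1*(-21880) = ((-4 + 8)²*(97 + (-4 + 8)²) - 1*(-10657)) - 1*(-21880) = (4²*(97 + 4²) + 10657) + 21880 = (16*(97 + 16) + 10657) + 21880 = (16*113 + 10657) + 21880 = (1808 + 10657) + 21880 = 12465 + 21880 = 34345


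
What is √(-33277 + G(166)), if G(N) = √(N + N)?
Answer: √(-33277 + 2*√83) ≈ 182.37*I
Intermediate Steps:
G(N) = √2*√N (G(N) = √(2*N) = √2*√N)
√(-33277 + G(166)) = √(-33277 + √2*√166) = √(-33277 + 2*√83)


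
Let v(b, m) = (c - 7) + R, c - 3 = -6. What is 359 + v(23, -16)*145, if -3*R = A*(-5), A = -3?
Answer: -1816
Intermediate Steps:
c = -3 (c = 3 - 6 = -3)
R = -5 (R = -(-1)*(-5) = -⅓*15 = -5)
v(b, m) = -15 (v(b, m) = (-3 - 7) - 5 = -10 - 5 = -15)
359 + v(23, -16)*145 = 359 - 15*145 = 359 - 2175 = -1816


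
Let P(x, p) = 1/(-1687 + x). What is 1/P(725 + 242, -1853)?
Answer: -720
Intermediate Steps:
1/P(725 + 242, -1853) = 1/(1/(-1687 + (725 + 242))) = 1/(1/(-1687 + 967)) = 1/(1/(-720)) = 1/(-1/720) = -720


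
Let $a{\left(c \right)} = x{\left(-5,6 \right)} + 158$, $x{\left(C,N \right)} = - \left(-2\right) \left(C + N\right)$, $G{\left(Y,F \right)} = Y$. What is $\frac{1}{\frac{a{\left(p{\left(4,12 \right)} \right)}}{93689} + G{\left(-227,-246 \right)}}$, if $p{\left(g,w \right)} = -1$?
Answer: $- \frac{93689}{21267243} \approx -0.0044053$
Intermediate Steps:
$x{\left(C,N \right)} = 2 C + 2 N$ ($x{\left(C,N \right)} = - (- 2 C - 2 N) = 2 C + 2 N$)
$a{\left(c \right)} = 160$ ($a{\left(c \right)} = \left(2 \left(-5\right) + 2 \cdot 6\right) + 158 = \left(-10 + 12\right) + 158 = 2 + 158 = 160$)
$\frac{1}{\frac{a{\left(p{\left(4,12 \right)} \right)}}{93689} + G{\left(-227,-246 \right)}} = \frac{1}{\frac{160}{93689} - 227} = \frac{1}{- \frac{21267243}{93689}} = - \frac{93689}{21267243}$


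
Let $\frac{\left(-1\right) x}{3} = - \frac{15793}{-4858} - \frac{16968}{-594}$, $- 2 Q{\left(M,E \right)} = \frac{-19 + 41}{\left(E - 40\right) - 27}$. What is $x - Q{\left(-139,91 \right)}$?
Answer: $- \frac{20304605}{213752} \approx -94.991$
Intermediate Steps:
$Q{\left(M,E \right)} = - \frac{11}{-67 + E}$ ($Q{\left(M,E \right)} = - \frac{\left(-19 + 41\right) \frac{1}{\left(E - 40\right) - 27}}{2} = - \frac{22 \frac{1}{\left(-40 + E\right) - 27}}{2} = - \frac{22 \frac{1}{-67 + E}}{2} = - \frac{11}{-67 + E}$)
$x = - \frac{15301931}{160314}$ ($x = - 3 \left(- \frac{15793}{-4858} - \frac{16968}{-594}\right) = - 3 \left(\left(-15793\right) \left(- \frac{1}{4858}\right) - - \frac{2828}{99}\right) = - 3 \left(\frac{15793}{4858} + \frac{2828}{99}\right) = \left(-3\right) \frac{15301931}{480942} = - \frac{15301931}{160314} \approx -95.45$)
$x - Q{\left(-139,91 \right)} = - \frac{15301931}{160314} - - \frac{11}{-67 + 91} = - \frac{15301931}{160314} - - \frac{11}{24} = - \frac{15301931}{160314} + \frac{11}{24} = - \frac{20304605}{213752}$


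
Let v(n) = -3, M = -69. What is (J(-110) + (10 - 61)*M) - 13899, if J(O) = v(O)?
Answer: -10383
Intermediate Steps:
J(O) = -3
(J(-110) + (10 - 61)*M) - 13899 = (-3 + (10 - 61)*(-69)) - 13899 = (-3 - 51*(-69)) - 13899 = (-3 + 3519) - 13899 = 3516 - 13899 = -10383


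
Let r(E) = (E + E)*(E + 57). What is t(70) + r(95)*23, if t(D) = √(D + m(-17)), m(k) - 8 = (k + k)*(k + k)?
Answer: 664240 + √1234 ≈ 6.6428e+5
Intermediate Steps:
m(k) = 8 + 4*k² (m(k) = 8 + (k + k)*(k + k) = 8 + (2*k)*(2*k) = 8 + 4*k²)
r(E) = 2*E*(57 + E) (r(E) = (2*E)*(57 + E) = 2*E*(57 + E))
t(D) = √(1164 + D) (t(D) = √(D + (8 + 4*(-17)²)) = √(D + (8 + 4*289)) = √(D + (8 + 1156)) = √(D + 1164) = √(1164 + D))
t(70) + r(95)*23 = √(1164 + 70) + (2*95*(57 + 95))*23 = √1234 + (2*95*152)*23 = √1234 + 28880*23 = √1234 + 664240 = 664240 + √1234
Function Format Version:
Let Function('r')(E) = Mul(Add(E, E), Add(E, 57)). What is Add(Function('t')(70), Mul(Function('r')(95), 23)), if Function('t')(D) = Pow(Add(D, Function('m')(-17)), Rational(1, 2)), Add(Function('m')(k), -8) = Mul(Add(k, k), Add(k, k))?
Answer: Add(664240, Pow(1234, Rational(1, 2))) ≈ 6.6428e+5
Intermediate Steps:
Function('m')(k) = Add(8, Mul(4, Pow(k, 2))) (Function('m')(k) = Add(8, Mul(Add(k, k), Add(k, k))) = Add(8, Mul(Mul(2, k), Mul(2, k))) = Add(8, Mul(4, Pow(k, 2))))
Function('r')(E) = Mul(2, E, Add(57, E)) (Function('r')(E) = Mul(Mul(2, E), Add(57, E)) = Mul(2, E, Add(57, E)))
Function('t')(D) = Pow(Add(1164, D), Rational(1, 2)) (Function('t')(D) = Pow(Add(D, Add(8, Mul(4, Pow(-17, 2)))), Rational(1, 2)) = Pow(Add(D, Add(8, Mul(4, 289))), Rational(1, 2)) = Pow(Add(D, Add(8, 1156)), Rational(1, 2)) = Pow(Add(D, 1164), Rational(1, 2)) = Pow(Add(1164, D), Rational(1, 2)))
Add(Function('t')(70), Mul(Function('r')(95), 23)) = Add(Pow(Add(1164, 70), Rational(1, 2)), Mul(Mul(2, 95, Add(57, 95)), 23)) = Add(Pow(1234, Rational(1, 2)), Mul(Mul(2, 95, 152), 23)) = Add(Pow(1234, Rational(1, 2)), Mul(28880, 23)) = Add(Pow(1234, Rational(1, 2)), 664240) = Add(664240, Pow(1234, Rational(1, 2)))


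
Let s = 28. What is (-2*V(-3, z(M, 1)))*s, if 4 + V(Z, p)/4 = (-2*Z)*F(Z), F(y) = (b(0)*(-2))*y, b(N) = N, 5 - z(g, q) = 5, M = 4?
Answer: 896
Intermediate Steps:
z(g, q) = 0 (z(g, q) = 5 - 1*5 = 5 - 5 = 0)
F(y) = 0 (F(y) = (0*(-2))*y = 0*y = 0)
V(Z, p) = -16 (V(Z, p) = -16 + 4*(-2*Z*0) = -16 + 4*0 = -16 + 0 = -16)
(-2*V(-3, z(M, 1)))*s = -2*(-16)*28 = 32*28 = 896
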